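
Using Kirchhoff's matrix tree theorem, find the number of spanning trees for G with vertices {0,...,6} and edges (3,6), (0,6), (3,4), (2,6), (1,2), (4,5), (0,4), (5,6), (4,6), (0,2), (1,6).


By Kirchhoff's matrix tree theorem, the number of spanning trees equals
the determinant of any cofactor of the Laplacian matrix L.
G has 7 vertices and 11 edges.
Computing the (6 x 6) cofactor determinant gives 136.

136


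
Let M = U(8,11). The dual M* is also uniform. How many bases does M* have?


The dual of U(r,n) is U(n-r, n) = U(3,11).
Bases of U(3,11) are all (3)-element subsets.
|B(M*)| = C(11,3) = 11! / (3! * 8!) = 165.

165


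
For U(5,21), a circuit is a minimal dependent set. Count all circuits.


In U(5,21), circuits are the (6)-element subsets.
Any set of 6 elements is dependent, and removing any one element gives
an independent set of size 5, so it is a minimal dependent set.
Number of circuits = C(21,6) = 21! / (6! * 15!) = 54264.

54264


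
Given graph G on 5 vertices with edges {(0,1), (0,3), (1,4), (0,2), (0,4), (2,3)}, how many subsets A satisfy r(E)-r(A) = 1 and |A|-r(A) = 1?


R(x,y) = sum over A in 2^E of x^(r(E)-r(A)) * y^(|A|-r(A)).
G has 5 vertices, 6 edges. r(E) = 4.
Enumerate all 2^6 = 64 subsets.
Count subsets with r(E)-r(A)=1 and |A|-r(A)=1: 6.

6


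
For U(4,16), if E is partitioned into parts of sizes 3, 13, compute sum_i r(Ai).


r(Ai) = min(|Ai|, 4) for each part.
Sum = min(3,4) + min(13,4)
    = 3 + 4
    = 7.

7


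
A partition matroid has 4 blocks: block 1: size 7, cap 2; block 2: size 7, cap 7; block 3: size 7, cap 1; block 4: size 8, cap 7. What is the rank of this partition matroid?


Rank of a partition matroid = sum of min(|Si|, ci) for each block.
= min(7,2) + min(7,7) + min(7,1) + min(8,7)
= 2 + 7 + 1 + 7
= 17.

17


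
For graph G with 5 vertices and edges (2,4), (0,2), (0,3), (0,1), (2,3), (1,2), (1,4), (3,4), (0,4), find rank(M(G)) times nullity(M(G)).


r(M) = |V| - c = 5 - 1 = 4.
nullity = |E| - r(M) = 9 - 4 = 5.
Product = 4 * 5 = 20.

20


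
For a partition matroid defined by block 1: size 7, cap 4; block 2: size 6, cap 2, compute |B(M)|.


A basis picks exactly ci elements from block i.
Number of bases = product of C(|Si|, ci).
= C(7,4) * C(6,2)
= 35 * 15
= 525.

525


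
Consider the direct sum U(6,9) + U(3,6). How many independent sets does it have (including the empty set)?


For a direct sum, |I(M1+M2)| = |I(M1)| * |I(M2)|.
|I(U(6,9))| = sum C(9,k) for k=0..6 = 466.
|I(U(3,6))| = sum C(6,k) for k=0..3 = 42.
Total = 466 * 42 = 19572.

19572


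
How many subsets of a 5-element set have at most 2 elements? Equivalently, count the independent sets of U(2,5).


Independent sets of U(2,5) are all subsets of size <= 2.
Count = (5 choose 0) + (5 choose 1) + (5 choose 2)
     = 1 + 5 + 10
     = 16.

16


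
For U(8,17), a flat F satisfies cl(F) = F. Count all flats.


Flats of U(8,17): every subset of size < 8 is a flat, plus E itself.
Count = (17 choose 0) + (17 choose 1) + (17 choose 2) + (17 choose 3) + (17 choose 4) + (17 choose 5) + (17 choose 6) + (17 choose 7) + 1
     = 1 + 17 + 136 + 680 + 2380 + 6188 + 12376 + 19448 + 1
     = 41227.

41227


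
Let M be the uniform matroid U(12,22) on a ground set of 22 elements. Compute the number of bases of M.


Bases of U(12,22) are all 12-element subsets of the 22-element ground set.
Number of bases = C(22,12).
C(22,12) = 22! / (12! * 10!) = 646646.

646646


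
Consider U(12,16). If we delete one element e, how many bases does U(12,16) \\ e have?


Deleting e from U(12,16) gives U(12,15) since n > r.
Bases of U(12,15) = C(15,12) = 455.

455


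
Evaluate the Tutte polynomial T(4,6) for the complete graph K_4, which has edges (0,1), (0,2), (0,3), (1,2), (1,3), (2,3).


T(K_4; x,y) = x^3 + 3x^2 + 4xy + 2x + y^3 + 3y^2 + 2y.
Substituting x=4, y=6:
= 64 + 48 + 96 + 8 + 216 + 108 + 12
= 552.

552


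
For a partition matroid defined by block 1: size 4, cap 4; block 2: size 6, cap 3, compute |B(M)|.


A basis picks exactly ci elements from block i.
Number of bases = product of C(|Si|, ci).
= C(4,4) * C(6,3)
= 1 * 20
= 20.

20


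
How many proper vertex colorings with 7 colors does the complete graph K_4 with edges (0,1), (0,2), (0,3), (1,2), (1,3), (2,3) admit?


P(K_4, k) = k(k-1)(k-2)...(k-3).
P(7) = (7) * (6) * (5) * (4) = 840.

840


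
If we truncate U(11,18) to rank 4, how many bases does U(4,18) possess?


Truncating U(11,18) to rank 4 gives U(4,18).
Bases of U(4,18) are all 4-element subsets of 18 elements.
Number of bases = C(18,4) = (18 * 17 * 16 * 15) / (1 * 2 * 3 * 4) = 3060.

3060


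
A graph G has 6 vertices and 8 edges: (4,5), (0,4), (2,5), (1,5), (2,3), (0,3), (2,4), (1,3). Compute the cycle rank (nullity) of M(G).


Cycle rank (nullity) = |E| - r(M) = |E| - (|V| - c).
|E| = 8, |V| = 6, c = 1.
Nullity = 8 - (6 - 1) = 8 - 5 = 3.

3


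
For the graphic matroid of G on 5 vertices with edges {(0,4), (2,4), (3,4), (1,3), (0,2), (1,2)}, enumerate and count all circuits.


A circuit in a graphic matroid = edge set of a simple cycle.
G has 5 vertices and 6 edges.
Enumerating all minimal edge subsets forming cycles...
Total circuits found: 3.

3


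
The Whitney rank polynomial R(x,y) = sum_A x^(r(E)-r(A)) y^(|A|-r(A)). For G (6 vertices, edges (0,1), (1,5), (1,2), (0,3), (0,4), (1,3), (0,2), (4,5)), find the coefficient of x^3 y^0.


R(x,y) = sum over A in 2^E of x^(r(E)-r(A)) * y^(|A|-r(A)).
G has 6 vertices, 8 edges. r(E) = 5.
Enumerate all 2^8 = 256 subsets.
Count subsets with r(E)-r(A)=3 and |A|-r(A)=0: 28.

28


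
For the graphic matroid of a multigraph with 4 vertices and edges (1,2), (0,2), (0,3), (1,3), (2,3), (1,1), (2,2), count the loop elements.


In a graphic matroid, a loop is a self-loop edge (u,u) with rank 0.
Examining all 7 edges for self-loops...
Self-loops found: (1,1), (2,2)
Number of loops = 2.

2


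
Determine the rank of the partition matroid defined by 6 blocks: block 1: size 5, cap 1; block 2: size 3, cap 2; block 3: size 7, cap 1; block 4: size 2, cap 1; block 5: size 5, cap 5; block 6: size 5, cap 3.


Rank of a partition matroid = sum of min(|Si|, ci) for each block.
= min(5,1) + min(3,2) + min(7,1) + min(2,1) + min(5,5) + min(5,3)
= 1 + 2 + 1 + 1 + 5 + 3
= 13.

13


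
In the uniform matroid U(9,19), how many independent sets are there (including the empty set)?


Independent sets of U(9,19) are all subsets of size <= 9.
Count = C(19,0) + C(19,1) + C(19,2) + C(19,3) + C(19,4) + C(19,5) + C(19,6) + C(19,7) + C(19,8) + C(19,9)
     = 1 + 19 + 171 + 969 + 3876 + 11628 + 27132 + 50388 + 75582 + 92378
     = 262144.

262144


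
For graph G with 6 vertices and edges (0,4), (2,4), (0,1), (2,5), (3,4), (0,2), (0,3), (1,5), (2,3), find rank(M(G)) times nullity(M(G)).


r(M) = |V| - c = 6 - 1 = 5.
nullity = |E| - r(M) = 9 - 5 = 4.
Product = 5 * 4 = 20.

20


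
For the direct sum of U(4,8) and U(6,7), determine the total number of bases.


Bases of a direct sum M1 + M2: |B| = |B(M1)| * |B(M2)|.
|B(U(4,8))| = C(8,4) = 70.
|B(U(6,7))| = C(7,6) = 7.
Total bases = 70 * 7 = 490.

490


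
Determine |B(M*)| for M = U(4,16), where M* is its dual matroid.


The dual of U(r,n) is U(n-r, n) = U(12,16).
Bases of U(12,16) are all (12)-element subsets.
|B(M*)| = C(16,12) = 16! / (12! * 4!) = 1820.

1820


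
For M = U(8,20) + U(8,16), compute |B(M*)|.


(M1+M2)* = M1* + M2*.
M1* = U(12,20), bases: C(20,12) = 125970.
M2* = U(8,16), bases: C(16,8) = 12870.
|B(M*)| = 125970 * 12870 = 1621233900.

1621233900


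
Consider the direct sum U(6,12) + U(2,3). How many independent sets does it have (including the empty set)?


For a direct sum, |I(M1+M2)| = |I(M1)| * |I(M2)|.
|I(U(6,12))| = sum C(12,k) for k=0..6 = 2510.
|I(U(2,3))| = sum C(3,k) for k=0..2 = 7.
Total = 2510 * 7 = 17570.

17570


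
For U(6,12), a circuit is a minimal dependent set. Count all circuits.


In U(6,12), circuits are the (7)-element subsets.
Any set of 7 elements is dependent, and removing any one element gives
an independent set of size 6, so it is a minimal dependent set.
Number of circuits = (12 choose 7) = 792.

792


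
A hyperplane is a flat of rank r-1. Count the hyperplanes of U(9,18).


Hyperplanes of U(9,18) are flats of rank 8.
In a uniform matroid, these are exactly the (8)-element subsets.
Count = C(18,8) = 18! / (8! * 10!) = 43758.

43758


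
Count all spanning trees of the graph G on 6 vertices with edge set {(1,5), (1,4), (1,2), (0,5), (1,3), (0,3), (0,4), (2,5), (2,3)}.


By Kirchhoff's matrix tree theorem, the number of spanning trees equals
the determinant of any cofactor of the Laplacian matrix L.
G has 6 vertices and 9 edges.
Computing the (5 x 5) cofactor determinant gives 69.

69


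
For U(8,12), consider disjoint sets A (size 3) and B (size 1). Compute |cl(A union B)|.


|A union B| = 3 + 1 = 4 (disjoint).
In U(8,12), cl(S) = S if |S| < 8, else cl(S) = E.
Since 4 < 8, cl(A union B) = A union B.
|cl(A union B)| = 4.

4


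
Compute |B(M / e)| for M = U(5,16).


Contracting e from U(5,16) gives U(4,15).
Bases of U(4,15) = C(15,4) = (15 * 14 * 13 * 12) / (1 * 2 * 3 * 4) = 1365.

1365


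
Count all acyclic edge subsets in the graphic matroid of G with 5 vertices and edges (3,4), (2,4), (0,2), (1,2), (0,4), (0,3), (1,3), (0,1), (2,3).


An independent set in a graphic matroid is an acyclic edge subset.
G has 5 vertices and 9 edges.
Enumerate all 2^9 = 512 subsets, checking for acyclicity.
Total independent sets = 198.

198


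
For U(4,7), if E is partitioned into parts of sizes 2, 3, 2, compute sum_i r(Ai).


r(Ai) = min(|Ai|, 4) for each part.
Sum = min(2,4) + min(3,4) + min(2,4)
    = 2 + 3 + 2
    = 7.

7


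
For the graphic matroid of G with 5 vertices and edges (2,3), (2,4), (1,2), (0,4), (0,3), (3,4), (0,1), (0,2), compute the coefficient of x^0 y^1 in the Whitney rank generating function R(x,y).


R(x,y) = sum over A in 2^E of x^(r(E)-r(A)) * y^(|A|-r(A)).
G has 5 vertices, 8 edges. r(E) = 4.
Enumerate all 2^8 = 256 subsets.
Count subsets with r(E)-r(A)=0 and |A|-r(A)=1: 48.

48


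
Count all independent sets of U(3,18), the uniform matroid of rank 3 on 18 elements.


Independent sets of U(3,18) are all subsets of size <= 3.
Count = (18 choose 0) + (18 choose 1) + (18 choose 2) + (18 choose 3)
     = 1 + 18 + 153 + 816
     = 988.

988


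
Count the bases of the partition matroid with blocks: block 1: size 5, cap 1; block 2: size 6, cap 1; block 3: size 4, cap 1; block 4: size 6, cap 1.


A basis picks exactly ci elements from block i.
Number of bases = product of C(|Si|, ci).
= C(5,1) * C(6,1) * C(4,1) * C(6,1)
= 5 * 6 * 4 * 6
= 720.

720


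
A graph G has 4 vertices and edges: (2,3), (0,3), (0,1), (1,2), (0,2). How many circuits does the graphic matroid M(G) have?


A circuit in a graphic matroid = edge set of a simple cycle.
G has 4 vertices and 5 edges.
Enumerating all minimal edge subsets forming cycles...
Total circuits found: 3.

3


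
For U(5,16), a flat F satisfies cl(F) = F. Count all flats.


Flats of U(5,16): every subset of size < 5 is a flat, plus E itself.
Count = C(16,0) + C(16,1) + C(16,2) + C(16,3) + C(16,4) + 1
     = 1 + 16 + 120 + 560 + 1820 + 1
     = 2518.

2518


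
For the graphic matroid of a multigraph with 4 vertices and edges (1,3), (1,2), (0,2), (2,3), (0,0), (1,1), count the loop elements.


In a graphic matroid, a loop is a self-loop edge (u,u) with rank 0.
Examining all 6 edges for self-loops...
Self-loops found: (0,0), (1,1)
Number of loops = 2.

2


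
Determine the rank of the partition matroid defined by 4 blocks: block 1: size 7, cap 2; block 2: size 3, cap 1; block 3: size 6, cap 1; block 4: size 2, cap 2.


Rank of a partition matroid = sum of min(|Si|, ci) for each block.
= min(7,2) + min(3,1) + min(6,1) + min(2,2)
= 2 + 1 + 1 + 2
= 6.

6


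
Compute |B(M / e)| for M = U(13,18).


Contracting e from U(13,18) gives U(12,17).
Bases of U(12,17) = (17 choose 12) = 6188.

6188


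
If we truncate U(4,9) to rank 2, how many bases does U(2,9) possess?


Truncating U(4,9) to rank 2 gives U(2,9).
Bases of U(2,9) are all 2-element subsets of 9 elements.
Number of bases = C(9,2) = 9! / (2! * 7!) = 36.

36


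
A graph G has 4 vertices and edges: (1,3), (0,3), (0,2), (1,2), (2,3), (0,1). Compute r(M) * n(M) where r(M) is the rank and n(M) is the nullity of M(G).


r(M) = |V| - c = 4 - 1 = 3.
nullity = |E| - r(M) = 6 - 3 = 3.
Product = 3 * 3 = 9.

9


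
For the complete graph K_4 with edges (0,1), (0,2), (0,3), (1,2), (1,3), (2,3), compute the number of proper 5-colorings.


P(K_4, k) = k(k-1)(k-2)...(k-3).
P(5) = (5) * (4) * (3) * (2) = 120.

120


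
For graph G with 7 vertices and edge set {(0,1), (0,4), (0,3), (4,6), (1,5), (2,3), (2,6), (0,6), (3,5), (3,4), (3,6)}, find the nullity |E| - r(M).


Cycle rank (nullity) = |E| - r(M) = |E| - (|V| - c).
|E| = 11, |V| = 7, c = 1.
Nullity = 11 - (7 - 1) = 11 - 6 = 5.

5


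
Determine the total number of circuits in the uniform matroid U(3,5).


In U(3,5), circuits are the (4)-element subsets.
Any set of 4 elements is dependent, and removing any one element gives
an independent set of size 3, so it is a minimal dependent set.
Number of circuits = C(5,4) = (5 * 4 * 3 * 2) / (1 * 2 * 3 * 4) = 5.

5


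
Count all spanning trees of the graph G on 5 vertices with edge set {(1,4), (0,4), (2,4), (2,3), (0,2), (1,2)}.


By Kirchhoff's matrix tree theorem, the number of spanning trees equals
the determinant of any cofactor of the Laplacian matrix L.
G has 5 vertices and 6 edges.
Computing the (4 x 4) cofactor determinant gives 8.

8


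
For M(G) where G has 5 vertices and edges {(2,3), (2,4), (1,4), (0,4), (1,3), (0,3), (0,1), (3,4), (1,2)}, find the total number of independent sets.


An independent set in a graphic matroid is an acyclic edge subset.
G has 5 vertices and 9 edges.
Enumerate all 2^9 = 512 subsets, checking for acyclicity.
Total independent sets = 198.

198


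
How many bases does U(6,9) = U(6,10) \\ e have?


Deleting e from U(6,10) gives U(6,9) since n > r.
Bases of U(6,9) = C(9,6) = 84.

84


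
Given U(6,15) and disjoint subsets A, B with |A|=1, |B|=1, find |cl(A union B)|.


|A union B| = 1 + 1 = 2 (disjoint).
In U(6,15), cl(S) = S if |S| < 6, else cl(S) = E.
Since 2 < 6, cl(A union B) = A union B.
|cl(A union B)| = 2.

2


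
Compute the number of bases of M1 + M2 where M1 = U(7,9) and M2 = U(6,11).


Bases of a direct sum M1 + M2: |B| = |B(M1)| * |B(M2)|.
|B(U(7,9))| = C(9,7) = 36.
|B(U(6,11))| = C(11,6) = 462.
Total bases = 36 * 462 = 16632.

16632


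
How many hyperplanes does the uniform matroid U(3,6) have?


Hyperplanes of U(3,6) are flats of rank 2.
In a uniform matroid, these are exactly the (2)-element subsets.
Count = C(6,2) = 6! / (2! * 4!) = 15.

15


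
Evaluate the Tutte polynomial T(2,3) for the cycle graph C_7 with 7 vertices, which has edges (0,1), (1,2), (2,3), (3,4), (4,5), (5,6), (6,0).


T(C_7; x,y) = x + x^2 + ... + x^(6) + y.
T(2,3) = 2^1 + 2^2 + 2^3 + 2^4 + 2^5 + 2^6 + 3
= 2 + 4 + 8 + 16 + 32 + 64 + 3
= 129.

129


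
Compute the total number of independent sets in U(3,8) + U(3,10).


For a direct sum, |I(M1+M2)| = |I(M1)| * |I(M2)|.
|I(U(3,8))| = sum C(8,k) for k=0..3 = 93.
|I(U(3,10))| = sum C(10,k) for k=0..3 = 176.
Total = 93 * 176 = 16368.

16368


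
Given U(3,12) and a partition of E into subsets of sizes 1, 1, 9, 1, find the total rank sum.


r(Ai) = min(|Ai|, 3) for each part.
Sum = min(1,3) + min(1,3) + min(9,3) + min(1,3)
    = 1 + 1 + 3 + 1
    = 6.

6


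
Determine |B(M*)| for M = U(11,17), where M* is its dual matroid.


The dual of U(r,n) is U(n-r, n) = U(6,17).
Bases of U(6,17) are all (6)-element subsets.
|B(M*)| = (17 choose 6) = 12376.

12376


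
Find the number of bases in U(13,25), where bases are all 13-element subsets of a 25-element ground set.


Bases of U(13,25) are all 13-element subsets of the 25-element ground set.
Number of bases = C(25,13).
C(25,13) = 25! / (13! * 12!) = 5200300.

5200300


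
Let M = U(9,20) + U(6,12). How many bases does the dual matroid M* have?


(M1+M2)* = M1* + M2*.
M1* = U(11,20), bases: C(20,11) = 167960.
M2* = U(6,12), bases: C(12,6) = 924.
|B(M*)| = 167960 * 924 = 155195040.

155195040


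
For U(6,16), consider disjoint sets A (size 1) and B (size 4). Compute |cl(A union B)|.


|A union B| = 1 + 4 = 5 (disjoint).
In U(6,16), cl(S) = S if |S| < 6, else cl(S) = E.
Since 5 < 6, cl(A union B) = A union B.
|cl(A union B)| = 5.

5


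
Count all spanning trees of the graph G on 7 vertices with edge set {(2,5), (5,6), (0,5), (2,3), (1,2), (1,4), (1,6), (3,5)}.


By Kirchhoff's matrix tree theorem, the number of spanning trees equals
the determinant of any cofactor of the Laplacian matrix L.
G has 7 vertices and 8 edges.
Computing the (6 x 6) cofactor determinant gives 11.

11


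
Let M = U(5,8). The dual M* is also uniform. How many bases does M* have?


The dual of U(r,n) is U(n-r, n) = U(3,8).
Bases of U(3,8) are all (3)-element subsets.
|B(M*)| = (8 choose 3) = 56.

56


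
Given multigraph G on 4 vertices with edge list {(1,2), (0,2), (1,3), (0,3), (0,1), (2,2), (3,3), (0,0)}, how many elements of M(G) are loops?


In a graphic matroid, a loop is a self-loop edge (u,u) with rank 0.
Examining all 8 edges for self-loops...
Self-loops found: (2,2), (3,3), (0,0)
Number of loops = 3.

3


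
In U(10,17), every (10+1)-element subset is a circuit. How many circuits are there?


In U(10,17), circuits are the (11)-element subsets.
Any set of 11 elements is dependent, and removing any one element gives
an independent set of size 10, so it is a minimal dependent set.
Number of circuits = C(17,11) = 12376.

12376


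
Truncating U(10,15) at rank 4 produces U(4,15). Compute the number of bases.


Truncating U(10,15) to rank 4 gives U(4,15).
Bases of U(4,15) are all 4-element subsets of 15 elements.
Number of bases = (15 choose 4) = 1365.

1365


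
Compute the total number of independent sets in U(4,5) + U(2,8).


For a direct sum, |I(M1+M2)| = |I(M1)| * |I(M2)|.
|I(U(4,5))| = sum C(5,k) for k=0..4 = 31.
|I(U(2,8))| = sum C(8,k) for k=0..2 = 37.
Total = 31 * 37 = 1147.

1147


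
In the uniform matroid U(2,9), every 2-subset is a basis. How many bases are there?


Bases of U(2,9) are all 2-element subsets of the 9-element ground set.
Number of bases = C(9,2).
C(9,2) = (9 * 8) / (1 * 2) = 36.

36


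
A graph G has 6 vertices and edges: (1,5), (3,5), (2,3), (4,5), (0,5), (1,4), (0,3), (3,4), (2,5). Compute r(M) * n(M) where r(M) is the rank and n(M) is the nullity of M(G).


r(M) = |V| - c = 6 - 1 = 5.
nullity = |E| - r(M) = 9 - 5 = 4.
Product = 5 * 4 = 20.

20


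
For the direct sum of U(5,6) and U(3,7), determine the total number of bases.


Bases of a direct sum M1 + M2: |B| = |B(M1)| * |B(M2)|.
|B(U(5,6))| = C(6,5) = 6.
|B(U(3,7))| = C(7,3) = 35.
Total bases = 6 * 35 = 210.

210


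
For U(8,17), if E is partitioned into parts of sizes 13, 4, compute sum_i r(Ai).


r(Ai) = min(|Ai|, 8) for each part.
Sum = min(13,8) + min(4,8)
    = 8 + 4
    = 12.

12


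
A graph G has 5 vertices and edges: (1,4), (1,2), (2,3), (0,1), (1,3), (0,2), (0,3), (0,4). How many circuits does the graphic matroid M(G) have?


A circuit in a graphic matroid = edge set of a simple cycle.
G has 5 vertices and 8 edges.
Enumerating all minimal edge subsets forming cycles...
Total circuits found: 12.

12


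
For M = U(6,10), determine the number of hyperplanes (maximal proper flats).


Hyperplanes of U(6,10) are flats of rank 5.
In a uniform matroid, these are exactly the (5)-element subsets.
Count = C(10,5) = 252.

252


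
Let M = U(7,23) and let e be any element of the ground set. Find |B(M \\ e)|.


Deleting e from U(7,23) gives U(7,22) since n > r.
Bases of U(7,22) = (22 choose 7) = 170544.

170544


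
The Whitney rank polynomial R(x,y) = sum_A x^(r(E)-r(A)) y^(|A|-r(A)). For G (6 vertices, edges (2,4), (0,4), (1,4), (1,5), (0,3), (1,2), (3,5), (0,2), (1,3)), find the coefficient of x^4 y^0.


R(x,y) = sum over A in 2^E of x^(r(E)-r(A)) * y^(|A|-r(A)).
G has 6 vertices, 9 edges. r(E) = 5.
Enumerate all 2^9 = 512 subsets.
Count subsets with r(E)-r(A)=4 and |A|-r(A)=0: 9.

9


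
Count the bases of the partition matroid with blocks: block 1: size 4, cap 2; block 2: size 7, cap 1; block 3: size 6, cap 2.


A basis picks exactly ci elements from block i.
Number of bases = product of C(|Si|, ci).
= C(4,2) * C(7,1) * C(6,2)
= 6 * 7 * 15
= 630.

630


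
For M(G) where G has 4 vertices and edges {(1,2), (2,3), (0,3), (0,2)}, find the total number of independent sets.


An independent set in a graphic matroid is an acyclic edge subset.
G has 4 vertices and 4 edges.
Enumerate all 2^4 = 16 subsets, checking for acyclicity.
Total independent sets = 14.

14


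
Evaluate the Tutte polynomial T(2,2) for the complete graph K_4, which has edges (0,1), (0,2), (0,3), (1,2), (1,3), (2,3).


T(K_4; x,y) = x^3 + 3x^2 + 4xy + 2x + y^3 + 3y^2 + 2y.
Substituting x=2, y=2:
= 8 + 12 + 16 + 4 + 8 + 12 + 4
= 64.

64


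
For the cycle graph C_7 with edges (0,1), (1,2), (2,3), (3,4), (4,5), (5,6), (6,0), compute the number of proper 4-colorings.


P(C_7, k) = (k-1)^7 + (-1)^7*(k-1).
P(4) = (3)^7 - 3
= 2187 - 3 = 2184.

2184


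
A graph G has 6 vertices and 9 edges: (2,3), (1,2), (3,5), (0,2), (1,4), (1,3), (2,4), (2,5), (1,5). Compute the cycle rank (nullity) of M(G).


Cycle rank (nullity) = |E| - r(M) = |E| - (|V| - c).
|E| = 9, |V| = 6, c = 1.
Nullity = 9 - (6 - 1) = 9 - 5 = 4.

4


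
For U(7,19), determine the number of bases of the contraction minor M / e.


Contracting e from U(7,19) gives U(6,18).
Bases of U(6,18) = C(18,6) = 18564.

18564


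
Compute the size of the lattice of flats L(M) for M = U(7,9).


Flats of U(7,9): every subset of size < 7 is a flat, plus E itself.
Count = C(9,0) + C(9,1) + C(9,2) + C(9,3) + C(9,4) + C(9,5) + C(9,6) + 1
     = 1 + 9 + 36 + 84 + 126 + 126 + 84 + 1
     = 467.

467


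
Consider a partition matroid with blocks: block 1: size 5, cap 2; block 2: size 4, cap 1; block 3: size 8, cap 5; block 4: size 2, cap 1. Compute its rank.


Rank of a partition matroid = sum of min(|Si|, ci) for each block.
= min(5,2) + min(4,1) + min(8,5) + min(2,1)
= 2 + 1 + 5 + 1
= 9.

9


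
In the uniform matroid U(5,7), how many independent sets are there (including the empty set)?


Independent sets of U(5,7) are all subsets of size <= 5.
Count = C(7,0) + C(7,1) + C(7,2) + C(7,3) + C(7,4) + C(7,5)
     = 1 + 7 + 21 + 35 + 35 + 21
     = 120.

120


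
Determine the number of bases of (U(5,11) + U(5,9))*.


(M1+M2)* = M1* + M2*.
M1* = U(6,11), bases: C(11,6) = 462.
M2* = U(4,9), bases: C(9,4) = 126.
|B(M*)| = 462 * 126 = 58212.

58212


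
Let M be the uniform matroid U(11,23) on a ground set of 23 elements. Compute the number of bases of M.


Bases of U(11,23) are all 11-element subsets of the 23-element ground set.
Number of bases = C(23,11).
C(23,11) = 1352078.

1352078


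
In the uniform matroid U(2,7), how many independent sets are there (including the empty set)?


Independent sets of U(2,7) are all subsets of size <= 2.
Count = (7 choose 0) + (7 choose 1) + (7 choose 2)
     = 1 + 7 + 21
     = 29.

29


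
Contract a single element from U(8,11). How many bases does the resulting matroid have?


Contracting e from U(8,11) gives U(7,10).
Bases of U(7,10) = C(10,7) = 120.

120


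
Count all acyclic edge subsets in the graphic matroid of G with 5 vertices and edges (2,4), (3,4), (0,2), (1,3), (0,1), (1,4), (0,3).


An independent set in a graphic matroid is an acyclic edge subset.
G has 5 vertices and 7 edges.
Enumerate all 2^7 = 128 subsets, checking for acyclicity.
Total independent sets = 86.

86


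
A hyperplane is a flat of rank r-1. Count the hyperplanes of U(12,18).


Hyperplanes of U(12,18) are flats of rank 11.
In a uniform matroid, these are exactly the (11)-element subsets.
Count = C(18,11) = 31824.

31824


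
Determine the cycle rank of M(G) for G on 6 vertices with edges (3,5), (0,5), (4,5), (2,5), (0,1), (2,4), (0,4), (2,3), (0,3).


Cycle rank (nullity) = |E| - r(M) = |E| - (|V| - c).
|E| = 9, |V| = 6, c = 1.
Nullity = 9 - (6 - 1) = 9 - 5 = 4.

4


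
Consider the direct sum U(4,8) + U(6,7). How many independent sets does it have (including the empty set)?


For a direct sum, |I(M1+M2)| = |I(M1)| * |I(M2)|.
|I(U(4,8))| = sum C(8,k) for k=0..4 = 163.
|I(U(6,7))| = sum C(7,k) for k=0..6 = 127.
Total = 163 * 127 = 20701.

20701


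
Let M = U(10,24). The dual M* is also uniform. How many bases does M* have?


The dual of U(r,n) is U(n-r, n) = U(14,24).
Bases of U(14,24) are all (14)-element subsets.
|B(M*)| = C(24,14) = 1961256.

1961256


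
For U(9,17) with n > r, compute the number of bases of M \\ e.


Deleting e from U(9,17) gives U(9,16) since n > r.
Bases of U(9,16) = C(16,9) = 16! / (9! * 7!) = 11440.

11440


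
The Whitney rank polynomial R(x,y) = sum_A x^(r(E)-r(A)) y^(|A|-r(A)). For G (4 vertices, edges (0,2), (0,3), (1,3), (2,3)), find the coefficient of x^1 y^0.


R(x,y) = sum over A in 2^E of x^(r(E)-r(A)) * y^(|A|-r(A)).
G has 4 vertices, 4 edges. r(E) = 3.
Enumerate all 2^4 = 16 subsets.
Count subsets with r(E)-r(A)=1 and |A|-r(A)=0: 6.

6


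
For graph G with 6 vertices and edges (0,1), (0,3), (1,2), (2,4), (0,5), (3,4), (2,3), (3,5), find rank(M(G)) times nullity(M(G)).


r(M) = |V| - c = 6 - 1 = 5.
nullity = |E| - r(M) = 8 - 5 = 3.
Product = 5 * 3 = 15.

15


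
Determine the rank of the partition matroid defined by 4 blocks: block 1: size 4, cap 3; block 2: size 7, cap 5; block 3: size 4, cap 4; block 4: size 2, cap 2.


Rank of a partition matroid = sum of min(|Si|, ci) for each block.
= min(4,3) + min(7,5) + min(4,4) + min(2,2)
= 3 + 5 + 4 + 2
= 14.

14


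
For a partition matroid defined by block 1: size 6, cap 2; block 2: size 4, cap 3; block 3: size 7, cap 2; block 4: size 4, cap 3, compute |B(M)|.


A basis picks exactly ci elements from block i.
Number of bases = product of C(|Si|, ci).
= C(6,2) * C(4,3) * C(7,2) * C(4,3)
= 15 * 4 * 21 * 4
= 5040.

5040


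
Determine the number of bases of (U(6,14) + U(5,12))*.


(M1+M2)* = M1* + M2*.
M1* = U(8,14), bases: C(14,8) = 3003.
M2* = U(7,12), bases: C(12,7) = 792.
|B(M*)| = 3003 * 792 = 2378376.

2378376


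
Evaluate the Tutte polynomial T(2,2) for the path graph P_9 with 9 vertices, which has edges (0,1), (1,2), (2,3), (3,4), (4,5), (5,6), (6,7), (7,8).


A path on 9 vertices is a tree with 8 edges.
T(x,y) = x^(8) for any tree.
T(2,2) = 2^8 = 256.

256


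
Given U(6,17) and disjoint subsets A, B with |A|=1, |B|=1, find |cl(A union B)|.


|A union B| = 1 + 1 = 2 (disjoint).
In U(6,17), cl(S) = S if |S| < 6, else cl(S) = E.
Since 2 < 6, cl(A union B) = A union B.
|cl(A union B)| = 2.

2


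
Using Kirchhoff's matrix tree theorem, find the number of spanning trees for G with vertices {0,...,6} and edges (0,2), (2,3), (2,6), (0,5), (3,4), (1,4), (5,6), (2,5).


By Kirchhoff's matrix tree theorem, the number of spanning trees equals
the determinant of any cofactor of the Laplacian matrix L.
G has 7 vertices and 8 edges.
Computing the (6 x 6) cofactor determinant gives 8.

8


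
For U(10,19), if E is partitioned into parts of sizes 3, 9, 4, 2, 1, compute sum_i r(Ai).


r(Ai) = min(|Ai|, 10) for each part.
Sum = min(3,10) + min(9,10) + min(4,10) + min(2,10) + min(1,10)
    = 3 + 9 + 4 + 2 + 1
    = 19.

19


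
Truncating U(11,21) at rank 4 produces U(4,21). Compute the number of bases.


Truncating U(11,21) to rank 4 gives U(4,21).
Bases of U(4,21) are all 4-element subsets of 21 elements.
Number of bases = C(21,4) = 21! / (4! * 17!) = 5985.

5985


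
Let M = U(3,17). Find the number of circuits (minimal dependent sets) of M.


In U(3,17), circuits are the (4)-element subsets.
Any set of 4 elements is dependent, and removing any one element gives
an independent set of size 3, so it is a minimal dependent set.
Number of circuits = C(17,4) = (17 * 16 * 15 * 14) / (1 * 2 * 3 * 4) = 2380.

2380


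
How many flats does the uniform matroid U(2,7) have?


Flats of U(2,7): every subset of size < 2 is a flat, plus E itself.
Count = (7 choose 0) + (7 choose 1) + 1
     = 1 + 7 + 1
     = 9.

9


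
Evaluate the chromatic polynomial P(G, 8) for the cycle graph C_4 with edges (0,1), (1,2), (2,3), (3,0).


P(C_4, k) = (k-1)^4 + (-1)^4*(k-1).
P(8) = (7)^4 + 7
= 2401 + 7 = 2408.

2408


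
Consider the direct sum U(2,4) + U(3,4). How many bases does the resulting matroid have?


Bases of a direct sum M1 + M2: |B| = |B(M1)| * |B(M2)|.
|B(U(2,4))| = C(4,2) = 6.
|B(U(3,4))| = C(4,3) = 4.
Total bases = 6 * 4 = 24.

24


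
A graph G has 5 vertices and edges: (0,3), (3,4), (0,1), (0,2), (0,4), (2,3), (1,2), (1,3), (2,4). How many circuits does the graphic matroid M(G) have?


A circuit in a graphic matroid = edge set of a simple cycle.
G has 5 vertices and 9 edges.
Enumerating all minimal edge subsets forming cycles...
Total circuits found: 22.

22


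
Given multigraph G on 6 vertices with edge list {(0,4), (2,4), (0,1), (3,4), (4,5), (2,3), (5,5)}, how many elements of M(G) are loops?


In a graphic matroid, a loop is a self-loop edge (u,u) with rank 0.
Examining all 7 edges for self-loops...
Self-loops found: (5,5)
Number of loops = 1.

1


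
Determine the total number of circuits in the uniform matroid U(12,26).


In U(12,26), circuits are the (13)-element subsets.
Any set of 13 elements is dependent, and removing any one element gives
an independent set of size 12, so it is a minimal dependent set.
Number of circuits = C(26,13) = 10400600.

10400600


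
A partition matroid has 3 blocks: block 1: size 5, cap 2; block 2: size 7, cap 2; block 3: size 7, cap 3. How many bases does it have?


A basis picks exactly ci elements from block i.
Number of bases = product of C(|Si|, ci).
= C(5,2) * C(7,2) * C(7,3)
= 10 * 21 * 35
= 7350.

7350


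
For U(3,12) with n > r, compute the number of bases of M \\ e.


Deleting e from U(3,12) gives U(3,11) since n > r.
Bases of U(3,11) = (11 choose 3) = 165.

165


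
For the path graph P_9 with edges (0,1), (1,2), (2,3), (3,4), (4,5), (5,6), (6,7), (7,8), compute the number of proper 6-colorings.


P(P_9, k) = k * (k-1)^(8).
P(6) = 6 * 5^8 = 6 * 390625 = 2343750.

2343750


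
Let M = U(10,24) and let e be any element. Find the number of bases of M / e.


Contracting e from U(10,24) gives U(9,23).
Bases of U(9,23) = (23 choose 9) = 817190.

817190


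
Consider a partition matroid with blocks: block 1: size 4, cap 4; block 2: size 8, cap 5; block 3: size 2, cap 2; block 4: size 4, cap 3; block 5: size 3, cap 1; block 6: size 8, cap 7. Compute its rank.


Rank of a partition matroid = sum of min(|Si|, ci) for each block.
= min(4,4) + min(8,5) + min(2,2) + min(4,3) + min(3,1) + min(8,7)
= 4 + 5 + 2 + 3 + 1 + 7
= 22.

22


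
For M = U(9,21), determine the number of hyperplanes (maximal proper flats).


Hyperplanes of U(9,21) are flats of rank 8.
In a uniform matroid, these are exactly the (8)-element subsets.
Count = (21 choose 8) = 203490.

203490


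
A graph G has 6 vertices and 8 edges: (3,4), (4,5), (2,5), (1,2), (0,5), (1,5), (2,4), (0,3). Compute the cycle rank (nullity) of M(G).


Cycle rank (nullity) = |E| - r(M) = |E| - (|V| - c).
|E| = 8, |V| = 6, c = 1.
Nullity = 8 - (6 - 1) = 8 - 5 = 3.

3


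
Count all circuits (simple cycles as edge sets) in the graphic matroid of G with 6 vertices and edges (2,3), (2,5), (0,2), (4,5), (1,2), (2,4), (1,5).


A circuit in a graphic matroid = edge set of a simple cycle.
G has 6 vertices and 7 edges.
Enumerating all minimal edge subsets forming cycles...
Total circuits found: 3.

3


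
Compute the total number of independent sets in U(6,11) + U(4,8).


For a direct sum, |I(M1+M2)| = |I(M1)| * |I(M2)|.
|I(U(6,11))| = sum C(11,k) for k=0..6 = 1486.
|I(U(4,8))| = sum C(8,k) for k=0..4 = 163.
Total = 1486 * 163 = 242218.

242218


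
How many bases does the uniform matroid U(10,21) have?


Bases of U(10,21) are all 10-element subsets of the 21-element ground set.
Number of bases = C(21,10).
C(21,10) = 21! / (10! * 11!) = 352716.

352716


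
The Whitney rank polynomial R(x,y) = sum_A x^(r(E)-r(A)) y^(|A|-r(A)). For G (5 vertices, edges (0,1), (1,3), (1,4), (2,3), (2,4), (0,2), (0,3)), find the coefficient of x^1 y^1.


R(x,y) = sum over A in 2^E of x^(r(E)-r(A)) * y^(|A|-r(A)).
G has 5 vertices, 7 edges. r(E) = 4.
Enumerate all 2^7 = 128 subsets.
Count subsets with r(E)-r(A)=1 and |A|-r(A)=1: 11.

11


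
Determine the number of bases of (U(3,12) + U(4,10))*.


(M1+M2)* = M1* + M2*.
M1* = U(9,12), bases: C(12,9) = 220.
M2* = U(6,10), bases: C(10,6) = 210.
|B(M*)| = 220 * 210 = 46200.

46200


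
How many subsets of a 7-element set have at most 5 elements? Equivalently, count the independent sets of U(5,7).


Independent sets of U(5,7) are all subsets of size <= 5.
Count = C(7,0) + C(7,1) + C(7,2) + C(7,3) + C(7,4) + C(7,5)
     = 1 + 7 + 21 + 35 + 35 + 21
     = 120.

120


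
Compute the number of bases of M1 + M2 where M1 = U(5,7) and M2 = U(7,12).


Bases of a direct sum M1 + M2: |B| = |B(M1)| * |B(M2)|.
|B(U(5,7))| = C(7,5) = 21.
|B(U(7,12))| = C(12,7) = 792.
Total bases = 21 * 792 = 16632.

16632


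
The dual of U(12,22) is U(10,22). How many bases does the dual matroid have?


The dual of U(r,n) is U(n-r, n) = U(10,22).
Bases of U(10,22) are all (10)-element subsets.
|B(M*)| = C(22,10) = 646646.

646646


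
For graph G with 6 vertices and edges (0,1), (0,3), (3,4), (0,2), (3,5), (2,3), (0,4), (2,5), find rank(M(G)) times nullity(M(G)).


r(M) = |V| - c = 6 - 1 = 5.
nullity = |E| - r(M) = 8 - 5 = 3.
Product = 5 * 3 = 15.

15


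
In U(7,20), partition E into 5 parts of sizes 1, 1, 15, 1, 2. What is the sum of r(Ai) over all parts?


r(Ai) = min(|Ai|, 7) for each part.
Sum = min(1,7) + min(1,7) + min(15,7) + min(1,7) + min(2,7)
    = 1 + 1 + 7 + 1 + 2
    = 12.

12


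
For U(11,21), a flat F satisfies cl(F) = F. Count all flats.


Flats of U(11,21): every subset of size < 11 is a flat, plus E itself.
Count = C(21,0) + C(21,1) + C(21,2) + C(21,3) + C(21,4) + C(21,5) + C(21,6) + C(21,7) + C(21,8) + C(21,9) + C(21,10) + 1
     = 1 + 21 + 210 + 1330 + 5985 + 20349 + 54264 + 116280 + 203490 + 293930 + 352716 + 1
     = 1048577.

1048577


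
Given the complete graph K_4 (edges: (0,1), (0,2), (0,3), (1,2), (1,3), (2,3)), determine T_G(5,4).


T(K_4; x,y) = x^3 + 3x^2 + 4xy + 2x + y^3 + 3y^2 + 2y.
Substituting x=5, y=4:
= 125 + 75 + 80 + 10 + 64 + 48 + 8
= 410.

410


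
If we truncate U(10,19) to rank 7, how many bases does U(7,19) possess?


Truncating U(10,19) to rank 7 gives U(7,19).
Bases of U(7,19) are all 7-element subsets of 19 elements.
Number of bases = C(19,7) = 50388.

50388


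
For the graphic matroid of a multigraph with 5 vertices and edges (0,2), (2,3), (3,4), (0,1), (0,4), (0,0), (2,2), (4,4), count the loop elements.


In a graphic matroid, a loop is a self-loop edge (u,u) with rank 0.
Examining all 8 edges for self-loops...
Self-loops found: (0,0), (2,2), (4,4)
Number of loops = 3.

3


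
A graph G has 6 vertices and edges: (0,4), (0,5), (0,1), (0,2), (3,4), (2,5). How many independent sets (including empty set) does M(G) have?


An independent set in a graphic matroid is an acyclic edge subset.
G has 6 vertices and 6 edges.
Enumerate all 2^6 = 64 subsets, checking for acyclicity.
Total independent sets = 56.

56


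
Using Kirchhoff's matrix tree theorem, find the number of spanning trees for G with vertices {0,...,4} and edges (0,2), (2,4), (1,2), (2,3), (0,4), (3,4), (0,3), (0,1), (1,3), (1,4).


By Kirchhoff's matrix tree theorem, the number of spanning trees equals
the determinant of any cofactor of the Laplacian matrix L.
G has 5 vertices and 10 edges.
Computing the (4 x 4) cofactor determinant gives 125.

125


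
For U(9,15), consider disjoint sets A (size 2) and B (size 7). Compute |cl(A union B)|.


|A union B| = 2 + 7 = 9 (disjoint).
In U(9,15), cl(S) = S if |S| < 9, else cl(S) = E.
Since 9 >= 9, cl(A union B) = E.
|cl(A union B)| = 15.

15


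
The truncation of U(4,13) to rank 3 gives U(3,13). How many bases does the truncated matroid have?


Truncating U(4,13) to rank 3 gives U(3,13).
Bases of U(3,13) are all 3-element subsets of 13 elements.
Number of bases = C(13,3) = (13 * 12 * 11) / (1 * 2 * 3) = 286.

286


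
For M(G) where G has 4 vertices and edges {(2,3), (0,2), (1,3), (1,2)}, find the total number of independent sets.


An independent set in a graphic matroid is an acyclic edge subset.
G has 4 vertices and 4 edges.
Enumerate all 2^4 = 16 subsets, checking for acyclicity.
Total independent sets = 14.

14


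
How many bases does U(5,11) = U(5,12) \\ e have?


Deleting e from U(5,12) gives U(5,11) since n > r.
Bases of U(5,11) = C(11,5) = 11! / (5! * 6!) = 462.

462


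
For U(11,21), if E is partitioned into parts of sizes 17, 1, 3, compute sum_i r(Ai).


r(Ai) = min(|Ai|, 11) for each part.
Sum = min(17,11) + min(1,11) + min(3,11)
    = 11 + 1 + 3
    = 15.

15


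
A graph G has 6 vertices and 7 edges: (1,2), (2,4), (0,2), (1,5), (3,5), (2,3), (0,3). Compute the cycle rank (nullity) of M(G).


Cycle rank (nullity) = |E| - r(M) = |E| - (|V| - c).
|E| = 7, |V| = 6, c = 1.
Nullity = 7 - (6 - 1) = 7 - 5 = 2.

2


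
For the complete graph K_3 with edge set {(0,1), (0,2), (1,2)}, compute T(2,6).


T(K_3; x,y) = x^2 + x + y.
T(2,6) = 4 + 2 + 6 = 12.

12


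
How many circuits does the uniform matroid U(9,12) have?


In U(9,12), circuits are the (10)-element subsets.
Any set of 10 elements is dependent, and removing any one element gives
an independent set of size 9, so it is a minimal dependent set.
Number of circuits = (12 choose 10) = 66.

66


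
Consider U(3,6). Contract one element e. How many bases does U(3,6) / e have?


Contracting e from U(3,6) gives U(2,5).
Bases of U(2,5) = C(5,2) = 5! / (2! * 3!) = 10.

10


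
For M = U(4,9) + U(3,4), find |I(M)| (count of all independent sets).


For a direct sum, |I(M1+M2)| = |I(M1)| * |I(M2)|.
|I(U(4,9))| = sum C(9,k) for k=0..4 = 256.
|I(U(3,4))| = sum C(4,k) for k=0..3 = 15.
Total = 256 * 15 = 3840.

3840


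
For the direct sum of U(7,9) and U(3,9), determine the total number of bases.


Bases of a direct sum M1 + M2: |B| = |B(M1)| * |B(M2)|.
|B(U(7,9))| = C(9,7) = 36.
|B(U(3,9))| = C(9,3) = 84.
Total bases = 36 * 84 = 3024.

3024


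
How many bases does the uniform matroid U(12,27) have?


Bases of U(12,27) are all 12-element subsets of the 27-element ground set.
Number of bases = C(27,12).
(27 choose 12) = 17383860.

17383860


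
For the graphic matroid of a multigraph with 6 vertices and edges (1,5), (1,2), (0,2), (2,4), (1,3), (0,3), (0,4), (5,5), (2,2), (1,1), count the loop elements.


In a graphic matroid, a loop is a self-loop edge (u,u) with rank 0.
Examining all 10 edges for self-loops...
Self-loops found: (5,5), (2,2), (1,1)
Number of loops = 3.

3


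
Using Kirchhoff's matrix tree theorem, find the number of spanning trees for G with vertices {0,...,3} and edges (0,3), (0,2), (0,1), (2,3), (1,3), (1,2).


By Kirchhoff's matrix tree theorem, the number of spanning trees equals
the determinant of any cofactor of the Laplacian matrix L.
G has 4 vertices and 6 edges.
Computing the (3 x 3) cofactor determinant gives 16.

16


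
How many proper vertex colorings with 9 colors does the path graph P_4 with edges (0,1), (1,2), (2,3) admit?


P(P_4, k) = k * (k-1)^(3).
P(9) = 9 * 8^3 = 9 * 512 = 4608.

4608
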